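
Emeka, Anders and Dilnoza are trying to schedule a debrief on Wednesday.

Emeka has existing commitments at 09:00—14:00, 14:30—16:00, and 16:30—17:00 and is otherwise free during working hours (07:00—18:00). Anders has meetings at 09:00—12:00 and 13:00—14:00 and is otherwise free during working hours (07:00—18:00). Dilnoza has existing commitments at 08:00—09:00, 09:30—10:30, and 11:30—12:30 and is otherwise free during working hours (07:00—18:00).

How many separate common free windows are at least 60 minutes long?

2

Emeka free within 07:00–18:00: 07:00–09:00, 14:00–14:30, 16:00–16:30, 17:00–18:00.
Anders free within 07:00–18:00: 07:00–09:00, 12:00–13:00, 14:00–18:00.
Dilnoza free within 07:00–18:00: 07:00–08:00, 09:00–09:30, 10:30–11:30, 12:30–18:00.
Emeka ∩ Anders: 07:00–09:00, 14:00–14:30, 16:00–16:30, 17:00–18:00.
Emeka ∩ Anders ∩ Dilnoza: 07:00–08:00, 14:00–14:30, 16:00–16:30, 17:00–18:00.
Windows ≥ 60 min: 07:00–08:00, 17:00–18:00.
That's 2 windows.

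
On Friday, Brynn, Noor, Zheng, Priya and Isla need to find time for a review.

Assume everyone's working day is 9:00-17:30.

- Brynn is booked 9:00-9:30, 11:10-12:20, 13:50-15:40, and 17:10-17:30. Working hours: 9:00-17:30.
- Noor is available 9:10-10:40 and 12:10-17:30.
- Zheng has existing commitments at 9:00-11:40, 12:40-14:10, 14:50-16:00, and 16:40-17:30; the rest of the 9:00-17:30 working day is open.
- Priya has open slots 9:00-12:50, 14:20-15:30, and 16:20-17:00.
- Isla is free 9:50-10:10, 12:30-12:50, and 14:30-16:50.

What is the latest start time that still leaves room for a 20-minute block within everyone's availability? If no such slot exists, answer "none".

Brynn free within 09:00–17:30: 09:30–11:10, 12:20–13:50, 15:40–17:10.
Zheng free within 09:00–17:30: 11:40–12:40, 14:10–14:50, 16:00–16:40.
Brynn ∩ Noor: 09:30–10:40, 12:20–13:50, 15:40–17:10.
Brynn ∩ Noor ∩ Zheng: 12:20–12:40, 16:00–16:40.
Brynn ∩ Noor ∩ Zheng ∩ Priya: 12:20–12:40, 16:20–16:40.
Brynn ∩ Noor ∩ Zheng ∩ Priya ∩ Isla: 12:30–12:40, 16:20–16:40.
Windows ≥ 20 min: 16:20–16:40.
Latest start in the last window 16:20–16:40 is 16:40 − 20 min = 16:20.

16:20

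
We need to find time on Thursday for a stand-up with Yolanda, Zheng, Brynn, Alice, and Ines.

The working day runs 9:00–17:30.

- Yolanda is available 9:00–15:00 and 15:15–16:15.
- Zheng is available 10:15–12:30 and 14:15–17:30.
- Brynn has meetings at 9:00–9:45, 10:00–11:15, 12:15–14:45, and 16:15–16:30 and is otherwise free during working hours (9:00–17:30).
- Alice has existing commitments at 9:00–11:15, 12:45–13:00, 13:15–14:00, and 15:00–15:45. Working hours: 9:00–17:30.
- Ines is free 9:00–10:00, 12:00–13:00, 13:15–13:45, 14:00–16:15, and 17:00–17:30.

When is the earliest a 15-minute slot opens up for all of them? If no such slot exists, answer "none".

12:00

Brynn free within 09:00–17:30: 09:45–10:00, 11:15–12:15, 14:45–16:15, 16:30–17:30.
Alice free within 09:00–17:30: 11:15–12:45, 13:00–13:15, 14:00–15:00, 15:45–17:30.
Yolanda ∩ Zheng: 10:15–12:30, 14:15–15:00, 15:15–16:15.
Yolanda ∩ Zheng ∩ Brynn: 11:15–12:15, 14:45–15:00, 15:15–16:15.
Yolanda ∩ Zheng ∩ Brynn ∩ Alice: 11:15–12:15, 14:45–15:00, 15:45–16:15.
Yolanda ∩ Zheng ∩ Brynn ∩ Alice ∩ Ines: 12:00–12:15, 14:45–15:00, 15:45–16:15.
Windows ≥ 15 min: 12:00–12:15, 14:45–15:00, 15:45–16:15.
Earliest such window starts at 12:00.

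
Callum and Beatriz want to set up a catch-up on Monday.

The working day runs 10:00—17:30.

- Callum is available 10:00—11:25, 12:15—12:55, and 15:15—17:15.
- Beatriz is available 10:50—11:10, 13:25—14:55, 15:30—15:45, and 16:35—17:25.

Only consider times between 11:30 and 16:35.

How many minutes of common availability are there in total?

Callum ∩ Beatriz: 10:50–11:10, 15:30–15:45, 16:35–17:15.
Restricted to 11:30–16:35: 15:30–15:45.
Total common minutes: 15.

15 minutes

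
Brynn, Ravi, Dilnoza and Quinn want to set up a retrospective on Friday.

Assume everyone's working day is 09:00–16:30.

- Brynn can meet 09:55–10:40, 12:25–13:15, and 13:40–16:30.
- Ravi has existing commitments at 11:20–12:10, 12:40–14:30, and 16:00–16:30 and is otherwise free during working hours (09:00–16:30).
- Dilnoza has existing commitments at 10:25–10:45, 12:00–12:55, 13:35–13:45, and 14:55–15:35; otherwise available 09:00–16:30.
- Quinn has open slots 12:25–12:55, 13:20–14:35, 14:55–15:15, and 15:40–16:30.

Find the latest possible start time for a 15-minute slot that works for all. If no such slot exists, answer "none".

Ravi free within 09:00–16:30: 09:00–11:20, 12:10–12:40, 14:30–16:00.
Dilnoza free within 09:00–16:30: 09:00–10:25, 10:45–12:00, 12:55–13:35, 13:45–14:55, 15:35–16:30.
Brynn ∩ Ravi: 09:55–10:40, 12:25–12:40, 14:30–16:00.
Brynn ∩ Ravi ∩ Dilnoza: 09:55–10:25, 14:30–14:55, 15:35–16:00.
Brynn ∩ Ravi ∩ Dilnoza ∩ Quinn: 14:30–14:35, 15:40–16:00.
Windows ≥ 15 min: 15:40–16:00.
Latest start in the last window 15:40–16:00 is 16:00 − 15 min = 15:45.

15:45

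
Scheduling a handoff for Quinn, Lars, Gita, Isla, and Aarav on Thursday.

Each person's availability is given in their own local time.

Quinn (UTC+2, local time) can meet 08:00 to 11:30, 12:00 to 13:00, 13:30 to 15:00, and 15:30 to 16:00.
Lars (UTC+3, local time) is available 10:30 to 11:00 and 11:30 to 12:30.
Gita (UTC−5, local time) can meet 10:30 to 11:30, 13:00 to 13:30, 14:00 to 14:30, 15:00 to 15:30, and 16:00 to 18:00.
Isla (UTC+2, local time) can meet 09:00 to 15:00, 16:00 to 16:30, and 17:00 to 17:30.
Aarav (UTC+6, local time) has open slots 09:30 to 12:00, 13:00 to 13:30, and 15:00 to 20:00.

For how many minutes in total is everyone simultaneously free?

Quinn → UTC: 06:00–09:30, 10:00–11:00, 11:30–13:00, 13:30–14:00.
Lars → UTC: 07:30–08:00, 08:30–09:30.
Gita → UTC: 15:30–16:30, 18:00–18:30, 19:00–19:30, 20:00–20:30, 21:00–23:00.
Isla → UTC: 07:00–13:00, 14:00–14:30, 15:00–15:30.
Aarav → UTC: 03:30–06:00, 07:00–07:30, 09:00–14:00.
Quinn ∩ Lars: 07:30–08:00, 08:30–09:30.
Quinn ∩ Lars ∩ Gita: (none).
Quinn ∩ Lars ∩ Gita ∩ Isla: (none).
Quinn ∩ Lars ∩ Gita ∩ Isla ∩ Aarav: (none).
Total common minutes: 0.

0 minutes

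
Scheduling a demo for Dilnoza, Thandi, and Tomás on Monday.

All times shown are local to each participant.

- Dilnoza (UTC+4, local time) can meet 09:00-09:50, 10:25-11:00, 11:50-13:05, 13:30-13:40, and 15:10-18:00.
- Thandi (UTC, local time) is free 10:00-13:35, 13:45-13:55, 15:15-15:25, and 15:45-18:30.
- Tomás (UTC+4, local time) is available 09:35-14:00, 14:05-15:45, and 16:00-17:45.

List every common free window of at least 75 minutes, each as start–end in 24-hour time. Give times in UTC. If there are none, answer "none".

12:00–13:35

Dilnoza → UTC: 05:00–05:50, 06:25–07:00, 07:50–09:05, 09:30–09:40, 11:10–14:00.
Thandi → UTC: 10:00–13:35, 13:45–13:55, 15:15–15:25, 15:45–18:30.
Tomás → UTC: 05:35–10:00, 10:05–11:45, 12:00–13:45.
Dilnoza ∩ Thandi: 11:10–13:35, 13:45–13:55.
Dilnoza ∩ Thandi ∩ Tomás: 11:10–11:45, 12:00–13:35.
Windows ≥ 75 min: 12:00–13:35.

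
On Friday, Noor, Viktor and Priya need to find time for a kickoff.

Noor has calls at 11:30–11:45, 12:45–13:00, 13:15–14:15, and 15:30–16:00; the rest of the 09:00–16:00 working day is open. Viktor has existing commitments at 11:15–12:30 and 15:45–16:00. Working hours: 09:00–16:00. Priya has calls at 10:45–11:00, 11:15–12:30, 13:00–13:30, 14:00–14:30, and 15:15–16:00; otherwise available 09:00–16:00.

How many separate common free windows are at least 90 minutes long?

Noor free within 09:00–16:00: 09:00–11:30, 11:45–12:45, 13:00–13:15, 14:15–15:30.
Viktor free within 09:00–16:00: 09:00–11:15, 12:30–15:45.
Priya free within 09:00–16:00: 09:00–10:45, 11:00–11:15, 12:30–13:00, 13:30–14:00, 14:30–15:15.
Noor ∩ Viktor: 09:00–11:15, 12:30–12:45, 13:00–13:15, 14:15–15:30.
Noor ∩ Viktor ∩ Priya: 09:00–10:45, 11:00–11:15, 12:30–12:45, 14:30–15:15.
Windows ≥ 90 min: 09:00–10:45.
That's 1 window.

1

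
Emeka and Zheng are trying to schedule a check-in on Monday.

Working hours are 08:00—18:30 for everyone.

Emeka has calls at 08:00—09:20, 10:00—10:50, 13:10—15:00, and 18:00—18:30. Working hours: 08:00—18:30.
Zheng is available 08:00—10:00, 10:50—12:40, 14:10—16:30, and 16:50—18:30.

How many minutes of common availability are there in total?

310 minutes

Emeka free within 08:00–18:30: 09:20–10:00, 10:50–13:10, 15:00–18:00.
Emeka ∩ Zheng: 09:20–10:00, 10:50–12:40, 15:00–16:30, 16:50–18:00.
Total common minutes: 40 + 110 + 90 + 70 = 310.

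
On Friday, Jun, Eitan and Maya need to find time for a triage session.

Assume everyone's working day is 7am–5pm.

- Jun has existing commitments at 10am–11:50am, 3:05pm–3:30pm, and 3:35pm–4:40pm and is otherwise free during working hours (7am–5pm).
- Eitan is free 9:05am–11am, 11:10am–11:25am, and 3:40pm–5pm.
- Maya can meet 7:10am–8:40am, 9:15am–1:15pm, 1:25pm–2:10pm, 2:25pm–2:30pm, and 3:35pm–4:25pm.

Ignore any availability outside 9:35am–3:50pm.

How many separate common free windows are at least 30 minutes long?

Jun free within 07:00–17:00: 07:00–10:00, 11:50–15:05, 15:30–15:35, 16:40–17:00.
Jun ∩ Eitan: 09:05–10:00, 16:40–17:00.
Jun ∩ Eitan ∩ Maya: 09:15–10:00.
Restricted to 09:35–15:50: 09:35–10:00.
Windows ≥ 30 min: (none).
That's 0 windows.

0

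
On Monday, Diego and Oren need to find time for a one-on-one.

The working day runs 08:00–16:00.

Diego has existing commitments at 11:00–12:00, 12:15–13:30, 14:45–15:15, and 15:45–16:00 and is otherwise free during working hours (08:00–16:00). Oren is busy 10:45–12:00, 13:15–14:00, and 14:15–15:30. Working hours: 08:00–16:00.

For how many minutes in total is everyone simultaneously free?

210 minutes

Diego free within 08:00–16:00: 08:00–11:00, 12:00–12:15, 13:30–14:45, 15:15–15:45.
Oren free within 08:00–16:00: 08:00–10:45, 12:00–13:15, 14:00–14:15, 15:30–16:00.
Diego ∩ Oren: 08:00–10:45, 12:00–12:15, 14:00–14:15, 15:30–15:45.
Total common minutes: 165 + 15 + 15 + 15 = 210.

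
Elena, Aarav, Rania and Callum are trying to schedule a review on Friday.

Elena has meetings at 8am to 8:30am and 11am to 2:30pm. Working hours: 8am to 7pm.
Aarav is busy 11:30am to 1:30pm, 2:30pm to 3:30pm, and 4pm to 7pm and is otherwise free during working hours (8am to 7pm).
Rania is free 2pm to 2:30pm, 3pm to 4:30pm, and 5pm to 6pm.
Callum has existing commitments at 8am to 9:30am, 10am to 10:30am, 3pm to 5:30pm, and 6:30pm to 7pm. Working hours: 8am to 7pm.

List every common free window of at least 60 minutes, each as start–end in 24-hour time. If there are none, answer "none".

Elena free within 08:00–19:00: 08:30–11:00, 14:30–19:00.
Aarav free within 08:00–19:00: 08:00–11:30, 13:30–14:30, 15:30–16:00.
Callum free within 08:00–19:00: 09:30–10:00, 10:30–15:00, 17:30–18:30.
Elena ∩ Aarav: 08:30–11:00, 15:30–16:00.
Elena ∩ Aarav ∩ Rania: 15:30–16:00.
Elena ∩ Aarav ∩ Rania ∩ Callum: (none).
Windows ≥ 60 min: (none).

none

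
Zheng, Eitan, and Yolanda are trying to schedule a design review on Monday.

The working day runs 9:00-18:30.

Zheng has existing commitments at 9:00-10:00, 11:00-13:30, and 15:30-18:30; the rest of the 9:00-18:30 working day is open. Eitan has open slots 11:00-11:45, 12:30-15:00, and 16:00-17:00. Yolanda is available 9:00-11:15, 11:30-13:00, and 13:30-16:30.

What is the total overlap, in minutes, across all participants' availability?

90 minutes

Zheng free within 09:00–18:30: 10:00–11:00, 13:30–15:30.
Zheng ∩ Eitan: 13:30–15:00.
Zheng ∩ Eitan ∩ Yolanda: 13:30–15:00.
Total common minutes: 90.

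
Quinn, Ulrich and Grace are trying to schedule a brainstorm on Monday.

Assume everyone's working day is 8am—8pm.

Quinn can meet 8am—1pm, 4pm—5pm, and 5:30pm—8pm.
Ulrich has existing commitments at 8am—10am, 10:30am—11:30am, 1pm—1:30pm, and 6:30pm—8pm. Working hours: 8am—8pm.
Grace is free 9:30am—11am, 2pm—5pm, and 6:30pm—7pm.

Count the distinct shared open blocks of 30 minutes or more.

Ulrich free within 08:00–20:00: 10:00–10:30, 11:30–13:00, 13:30–18:30.
Quinn ∩ Ulrich: 10:00–10:30, 11:30–13:00, 16:00–17:00, 17:30–18:30.
Quinn ∩ Ulrich ∩ Grace: 10:00–10:30, 16:00–17:00.
Windows ≥ 30 min: 10:00–10:30, 16:00–17:00.
That's 2 windows.

2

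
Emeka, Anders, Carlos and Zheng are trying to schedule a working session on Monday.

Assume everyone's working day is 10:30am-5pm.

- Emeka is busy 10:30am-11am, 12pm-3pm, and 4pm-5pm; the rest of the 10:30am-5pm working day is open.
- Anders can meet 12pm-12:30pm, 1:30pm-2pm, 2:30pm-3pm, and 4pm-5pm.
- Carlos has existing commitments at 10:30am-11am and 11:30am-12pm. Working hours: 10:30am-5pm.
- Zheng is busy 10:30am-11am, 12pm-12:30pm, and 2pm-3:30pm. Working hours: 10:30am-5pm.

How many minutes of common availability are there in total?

Emeka free within 10:30–17:00: 11:00–12:00, 15:00–16:00.
Carlos free within 10:30–17:00: 11:00–11:30, 12:00–17:00.
Zheng free within 10:30–17:00: 11:00–12:00, 12:30–14:00, 15:30–17:00.
Emeka ∩ Anders: (none).
Emeka ∩ Anders ∩ Carlos: (none).
Emeka ∩ Anders ∩ Carlos ∩ Zheng: (none).
Total common minutes: 0.

0 minutes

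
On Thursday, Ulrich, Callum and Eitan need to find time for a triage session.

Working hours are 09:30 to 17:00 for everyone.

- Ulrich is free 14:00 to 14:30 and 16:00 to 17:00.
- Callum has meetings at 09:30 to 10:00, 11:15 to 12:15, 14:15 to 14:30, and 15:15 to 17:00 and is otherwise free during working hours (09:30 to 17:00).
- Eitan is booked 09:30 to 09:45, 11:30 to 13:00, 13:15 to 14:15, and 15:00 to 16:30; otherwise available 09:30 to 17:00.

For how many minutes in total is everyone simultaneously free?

0 minutes

Callum free within 09:30–17:00: 10:00–11:15, 12:15–14:15, 14:30–15:15.
Eitan free within 09:30–17:00: 09:45–11:30, 13:00–13:15, 14:15–15:00, 16:30–17:00.
Ulrich ∩ Callum: 14:00–14:15.
Ulrich ∩ Callum ∩ Eitan: (none).
Total common minutes: 0.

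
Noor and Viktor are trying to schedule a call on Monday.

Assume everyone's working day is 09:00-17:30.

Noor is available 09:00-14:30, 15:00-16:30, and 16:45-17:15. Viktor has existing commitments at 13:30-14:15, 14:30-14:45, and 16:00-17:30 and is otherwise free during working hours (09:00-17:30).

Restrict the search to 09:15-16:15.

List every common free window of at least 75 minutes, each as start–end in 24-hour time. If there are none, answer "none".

09:15–13:30

Viktor free within 09:00–17:30: 09:00–13:30, 14:15–14:30, 14:45–16:00.
Noor ∩ Viktor: 09:00–13:30, 14:15–14:30, 15:00–16:00.
Restricted to 09:15–16:15: 09:15–13:30, 14:15–14:30, 15:00–16:00.
Windows ≥ 75 min: 09:15–13:30.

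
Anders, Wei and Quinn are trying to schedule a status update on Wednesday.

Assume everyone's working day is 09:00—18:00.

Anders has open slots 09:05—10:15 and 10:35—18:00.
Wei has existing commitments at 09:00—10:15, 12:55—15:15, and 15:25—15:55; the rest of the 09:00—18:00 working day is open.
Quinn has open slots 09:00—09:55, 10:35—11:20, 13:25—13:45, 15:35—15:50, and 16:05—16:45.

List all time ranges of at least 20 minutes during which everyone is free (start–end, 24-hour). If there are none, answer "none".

10:35–11:20, 16:05–16:45

Wei free within 09:00–18:00: 10:15–12:55, 15:15–15:25, 15:55–18:00.
Anders ∩ Wei: 10:35–12:55, 15:15–15:25, 15:55–18:00.
Anders ∩ Wei ∩ Quinn: 10:35–11:20, 16:05–16:45.
Windows ≥ 20 min: 10:35–11:20, 16:05–16:45.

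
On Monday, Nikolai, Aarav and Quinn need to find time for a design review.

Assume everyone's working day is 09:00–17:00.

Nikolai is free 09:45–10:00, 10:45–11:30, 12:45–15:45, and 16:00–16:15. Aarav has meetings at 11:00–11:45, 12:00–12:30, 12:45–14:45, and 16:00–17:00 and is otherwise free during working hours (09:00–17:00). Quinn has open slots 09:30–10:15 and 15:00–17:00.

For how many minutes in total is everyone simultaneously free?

Aarav free within 09:00–17:00: 09:00–11:00, 11:45–12:00, 12:30–12:45, 14:45–16:00.
Nikolai ∩ Aarav: 09:45–10:00, 10:45–11:00, 14:45–15:45.
Nikolai ∩ Aarav ∩ Quinn: 09:45–10:00, 15:00–15:45.
Total common minutes: 15 + 45 = 60.

60 minutes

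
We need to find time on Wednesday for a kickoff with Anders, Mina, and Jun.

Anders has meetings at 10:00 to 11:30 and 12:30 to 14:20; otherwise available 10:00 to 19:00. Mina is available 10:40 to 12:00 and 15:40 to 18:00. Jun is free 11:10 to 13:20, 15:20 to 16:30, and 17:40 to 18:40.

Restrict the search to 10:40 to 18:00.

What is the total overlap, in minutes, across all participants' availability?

Anders free within 10:00–19:00: 11:30–12:30, 14:20–19:00.
Anders ∩ Mina: 11:30–12:00, 15:40–18:00.
Anders ∩ Mina ∩ Jun: 11:30–12:00, 15:40–16:30, 17:40–18:00.
Restricted to 10:40–18:00: 11:30–12:00, 15:40–16:30, 17:40–18:00.
Total common minutes: 30 + 50 + 20 = 100.

100 minutes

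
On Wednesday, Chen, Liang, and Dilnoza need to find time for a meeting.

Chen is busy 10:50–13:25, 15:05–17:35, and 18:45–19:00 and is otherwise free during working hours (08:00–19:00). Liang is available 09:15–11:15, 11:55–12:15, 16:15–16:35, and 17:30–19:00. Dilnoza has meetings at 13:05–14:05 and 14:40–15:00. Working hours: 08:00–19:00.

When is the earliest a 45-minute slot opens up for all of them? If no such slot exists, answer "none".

09:15

Chen free within 08:00–19:00: 08:00–10:50, 13:25–15:05, 17:35–18:45.
Dilnoza free within 08:00–19:00: 08:00–13:05, 14:05–14:40, 15:00–19:00.
Chen ∩ Liang: 09:15–10:50, 17:35–18:45.
Chen ∩ Liang ∩ Dilnoza: 09:15–10:50, 17:35–18:45.
Windows ≥ 45 min: 09:15–10:50, 17:35–18:45.
Earliest such window starts at 09:15.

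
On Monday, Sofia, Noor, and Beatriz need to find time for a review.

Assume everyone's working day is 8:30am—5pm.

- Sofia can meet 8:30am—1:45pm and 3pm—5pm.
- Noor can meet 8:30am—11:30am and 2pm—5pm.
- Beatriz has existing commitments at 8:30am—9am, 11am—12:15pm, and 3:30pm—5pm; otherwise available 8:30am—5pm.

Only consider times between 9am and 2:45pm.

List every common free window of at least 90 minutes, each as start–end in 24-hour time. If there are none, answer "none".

09:00–11:00

Beatriz free within 08:30–17:00: 09:00–11:00, 12:15–15:30.
Sofia ∩ Noor: 08:30–11:30, 15:00–17:00.
Sofia ∩ Noor ∩ Beatriz: 09:00–11:00, 15:00–15:30.
Restricted to 09:00–14:45: 09:00–11:00.
Windows ≥ 90 min: 09:00–11:00.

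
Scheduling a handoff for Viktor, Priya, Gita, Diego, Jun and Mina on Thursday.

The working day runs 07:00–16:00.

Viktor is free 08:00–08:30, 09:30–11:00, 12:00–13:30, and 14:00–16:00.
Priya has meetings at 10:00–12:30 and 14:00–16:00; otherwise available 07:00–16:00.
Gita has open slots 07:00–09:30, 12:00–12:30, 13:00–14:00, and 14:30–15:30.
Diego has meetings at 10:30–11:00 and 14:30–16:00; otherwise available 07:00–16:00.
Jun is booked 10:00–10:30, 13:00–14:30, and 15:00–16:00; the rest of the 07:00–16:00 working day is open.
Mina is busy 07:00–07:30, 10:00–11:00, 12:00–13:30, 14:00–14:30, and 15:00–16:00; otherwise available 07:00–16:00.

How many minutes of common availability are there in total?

Priya free within 07:00–16:00: 07:00–10:00, 12:30–14:00.
Diego free within 07:00–16:00: 07:00–10:30, 11:00–14:30.
Jun free within 07:00–16:00: 07:00–10:00, 10:30–13:00, 14:30–15:00.
Mina free within 07:00–16:00: 07:30–10:00, 11:00–12:00, 13:30–14:00, 14:30–15:00.
Viktor ∩ Priya: 08:00–08:30, 09:30–10:00, 12:30–13:30.
Viktor ∩ Priya ∩ Gita: 08:00–08:30, 13:00–13:30.
Viktor ∩ Priya ∩ Gita ∩ Diego: 08:00–08:30, 13:00–13:30.
Viktor ∩ Priya ∩ Gita ∩ Diego ∩ Jun: 08:00–08:30.
Viktor ∩ Priya ∩ Gita ∩ Diego ∩ Jun ∩ Mina: 08:00–08:30.
Total common minutes: 30.

30 minutes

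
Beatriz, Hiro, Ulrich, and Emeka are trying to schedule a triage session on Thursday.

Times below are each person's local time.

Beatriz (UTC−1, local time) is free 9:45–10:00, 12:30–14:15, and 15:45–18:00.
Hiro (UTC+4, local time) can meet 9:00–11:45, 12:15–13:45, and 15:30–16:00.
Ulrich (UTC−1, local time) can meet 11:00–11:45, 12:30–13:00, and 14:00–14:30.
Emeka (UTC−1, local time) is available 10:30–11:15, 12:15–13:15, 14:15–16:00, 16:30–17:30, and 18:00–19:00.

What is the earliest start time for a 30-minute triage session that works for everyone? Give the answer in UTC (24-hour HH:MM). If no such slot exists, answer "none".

none

Beatriz → UTC: 10:45–11:00, 13:30–15:15, 16:45–19:00.
Hiro → UTC: 05:00–07:45, 08:15–09:45, 11:30–12:00.
Ulrich → UTC: 12:00–12:45, 13:30–14:00, 15:00–15:30.
Emeka → UTC: 11:30–12:15, 13:15–14:15, 15:15–17:00, 17:30–18:30, 19:00–20:00.
Beatriz ∩ Hiro: (none).
Beatriz ∩ Hiro ∩ Ulrich: (none).
Beatriz ∩ Hiro ∩ Ulrich ∩ Emeka: (none).
Windows ≥ 30 min: (none).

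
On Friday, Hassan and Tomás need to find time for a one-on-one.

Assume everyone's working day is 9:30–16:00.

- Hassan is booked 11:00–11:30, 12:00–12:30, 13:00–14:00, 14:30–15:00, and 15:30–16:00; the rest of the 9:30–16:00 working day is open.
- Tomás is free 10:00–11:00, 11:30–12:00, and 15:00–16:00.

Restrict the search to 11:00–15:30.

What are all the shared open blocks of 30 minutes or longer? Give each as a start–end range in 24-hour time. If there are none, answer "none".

11:30–12:00, 15:00–15:30

Hassan free within 09:30–16:00: 09:30–11:00, 11:30–12:00, 12:30–13:00, 14:00–14:30, 15:00–15:30.
Hassan ∩ Tomás: 10:00–11:00, 11:30–12:00, 15:00–15:30.
Restricted to 11:00–15:30: 11:30–12:00, 15:00–15:30.
Windows ≥ 30 min: 11:30–12:00, 15:00–15:30.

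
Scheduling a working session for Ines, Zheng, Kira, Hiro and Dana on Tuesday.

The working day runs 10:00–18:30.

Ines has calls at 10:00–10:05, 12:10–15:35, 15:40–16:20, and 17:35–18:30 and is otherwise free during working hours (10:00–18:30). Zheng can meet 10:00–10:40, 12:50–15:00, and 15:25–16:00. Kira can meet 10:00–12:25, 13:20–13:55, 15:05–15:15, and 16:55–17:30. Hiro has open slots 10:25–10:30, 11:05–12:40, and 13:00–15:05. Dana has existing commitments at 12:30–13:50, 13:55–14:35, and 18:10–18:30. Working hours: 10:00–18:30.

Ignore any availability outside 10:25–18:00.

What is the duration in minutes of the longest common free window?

5 minutes

Ines free within 10:00–18:30: 10:05–12:10, 15:35–15:40, 16:20–17:35.
Dana free within 10:00–18:30: 10:00–12:30, 13:50–13:55, 14:35–18:10.
Ines ∩ Zheng: 10:05–10:40, 15:35–15:40.
Ines ∩ Zheng ∩ Kira: 10:05–10:40.
Ines ∩ Zheng ∩ Kira ∩ Hiro: 10:25–10:30.
Ines ∩ Zheng ∩ Kira ∩ Hiro ∩ Dana: 10:25–10:30.
Restricted to 10:25–18:00: 10:25–10:30.
Single common window of 5 minutes.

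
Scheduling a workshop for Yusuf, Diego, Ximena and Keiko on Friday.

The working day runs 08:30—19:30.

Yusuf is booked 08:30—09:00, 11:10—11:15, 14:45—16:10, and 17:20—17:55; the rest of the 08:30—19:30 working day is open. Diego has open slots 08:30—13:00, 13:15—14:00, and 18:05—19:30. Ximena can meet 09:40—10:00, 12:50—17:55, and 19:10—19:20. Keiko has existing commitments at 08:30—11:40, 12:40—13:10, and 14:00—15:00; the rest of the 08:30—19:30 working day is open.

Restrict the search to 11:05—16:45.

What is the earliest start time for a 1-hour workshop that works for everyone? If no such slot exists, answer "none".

Yusuf free within 08:30–19:30: 09:00–11:10, 11:15–14:45, 16:10–17:20, 17:55–19:30.
Keiko free within 08:30–19:30: 11:40–12:40, 13:10–14:00, 15:00–19:30.
Yusuf ∩ Diego: 09:00–11:10, 11:15–13:00, 13:15–14:00, 18:05–19:30.
Yusuf ∩ Diego ∩ Ximena: 09:40–10:00, 12:50–13:00, 13:15–14:00, 19:10–19:20.
Yusuf ∩ Diego ∩ Ximena ∩ Keiko: 13:15–14:00, 19:10–19:20.
Restricted to 11:05–16:45: 13:15–14:00.
Windows ≥ 60 min: (none).

none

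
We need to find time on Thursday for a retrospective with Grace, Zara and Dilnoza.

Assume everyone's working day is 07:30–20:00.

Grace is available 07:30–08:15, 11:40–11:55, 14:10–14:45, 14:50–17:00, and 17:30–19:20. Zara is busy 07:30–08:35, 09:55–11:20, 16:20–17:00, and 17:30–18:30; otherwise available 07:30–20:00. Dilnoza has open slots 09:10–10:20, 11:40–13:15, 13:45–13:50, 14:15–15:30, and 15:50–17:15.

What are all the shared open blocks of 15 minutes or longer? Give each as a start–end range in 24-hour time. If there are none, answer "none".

Zara free within 07:30–20:00: 08:35–09:55, 11:20–16:20, 17:00–17:30, 18:30–20:00.
Grace ∩ Zara: 11:40–11:55, 14:10–14:45, 14:50–16:20, 18:30–19:20.
Grace ∩ Zara ∩ Dilnoza: 11:40–11:55, 14:15–14:45, 14:50–15:30, 15:50–16:20.
Windows ≥ 15 min: 11:40–11:55, 14:15–14:45, 14:50–15:30, 15:50–16:20.

11:40–11:55, 14:15–14:45, 14:50–15:30, 15:50–16:20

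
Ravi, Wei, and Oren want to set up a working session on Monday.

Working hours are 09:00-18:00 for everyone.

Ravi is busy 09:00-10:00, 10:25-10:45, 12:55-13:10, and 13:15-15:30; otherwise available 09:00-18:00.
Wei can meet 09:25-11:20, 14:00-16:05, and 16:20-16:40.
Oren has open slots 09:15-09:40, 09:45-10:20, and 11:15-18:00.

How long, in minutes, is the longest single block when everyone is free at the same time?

Ravi free within 09:00–18:00: 10:00–10:25, 10:45–12:55, 13:10–13:15, 15:30–18:00.
Ravi ∩ Wei: 10:00–10:25, 10:45–11:20, 15:30–16:05, 16:20–16:40.
Ravi ∩ Wei ∩ Oren: 10:00–10:20, 11:15–11:20, 15:30–16:05, 16:20–16:40.
Common window lengths: 20, 5, 35, 20 min; longest is 35.

35 minutes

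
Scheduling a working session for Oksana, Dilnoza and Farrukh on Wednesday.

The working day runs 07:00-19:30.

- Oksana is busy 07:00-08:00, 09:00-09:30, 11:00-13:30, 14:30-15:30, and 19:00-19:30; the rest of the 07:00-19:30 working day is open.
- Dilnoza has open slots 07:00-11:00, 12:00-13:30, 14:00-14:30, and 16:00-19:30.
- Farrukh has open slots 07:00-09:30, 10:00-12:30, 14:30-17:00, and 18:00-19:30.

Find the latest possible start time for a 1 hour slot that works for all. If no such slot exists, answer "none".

Oksana free within 07:00–19:30: 08:00–09:00, 09:30–11:00, 13:30–14:30, 15:30–19:00.
Oksana ∩ Dilnoza: 08:00–09:00, 09:30–11:00, 14:00–14:30, 16:00–19:00.
Oksana ∩ Dilnoza ∩ Farrukh: 08:00–09:00, 10:00–11:00, 16:00–17:00, 18:00–19:00.
Windows ≥ 60 min: 08:00–09:00, 10:00–11:00, 16:00–17:00, 18:00–19:00.
Latest start in the last window 18:00–19:00 is 19:00 − 60 min = 18:00.

18:00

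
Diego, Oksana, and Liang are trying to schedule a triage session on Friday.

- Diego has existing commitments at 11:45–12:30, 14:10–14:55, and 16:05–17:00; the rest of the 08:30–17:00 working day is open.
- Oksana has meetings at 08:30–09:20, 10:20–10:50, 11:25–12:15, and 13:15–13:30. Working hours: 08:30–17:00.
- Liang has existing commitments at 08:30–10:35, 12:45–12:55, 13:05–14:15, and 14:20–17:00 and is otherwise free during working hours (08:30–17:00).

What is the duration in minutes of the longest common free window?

35 minutes

Diego free within 08:30–17:00: 08:30–11:45, 12:30–14:10, 14:55–16:05.
Oksana free within 08:30–17:00: 09:20–10:20, 10:50–11:25, 12:15–13:15, 13:30–17:00.
Liang free within 08:30–17:00: 10:35–12:45, 12:55–13:05, 14:15–14:20.
Diego ∩ Oksana: 09:20–10:20, 10:50–11:25, 12:30–13:15, 13:30–14:10, 14:55–16:05.
Diego ∩ Oksana ∩ Liang: 10:50–11:25, 12:30–12:45, 12:55–13:05.
Common window lengths: 35, 15, 10 min; longest is 35.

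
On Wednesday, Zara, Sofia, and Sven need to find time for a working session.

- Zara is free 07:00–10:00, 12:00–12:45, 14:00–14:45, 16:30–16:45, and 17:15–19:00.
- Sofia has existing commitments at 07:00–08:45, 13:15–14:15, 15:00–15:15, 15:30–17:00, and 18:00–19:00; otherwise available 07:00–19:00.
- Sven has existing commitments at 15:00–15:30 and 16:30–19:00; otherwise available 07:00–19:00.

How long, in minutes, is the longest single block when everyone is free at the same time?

75 minutes

Sofia free within 07:00–19:00: 08:45–13:15, 14:15–15:00, 15:15–15:30, 17:00–18:00.
Sven free within 07:00–19:00: 07:00–15:00, 15:30–16:30.
Zara ∩ Sofia: 08:45–10:00, 12:00–12:45, 14:15–14:45, 17:15–18:00.
Zara ∩ Sofia ∩ Sven: 08:45–10:00, 12:00–12:45, 14:15–14:45.
Common window lengths: 75, 45, 30 min; longest is 75.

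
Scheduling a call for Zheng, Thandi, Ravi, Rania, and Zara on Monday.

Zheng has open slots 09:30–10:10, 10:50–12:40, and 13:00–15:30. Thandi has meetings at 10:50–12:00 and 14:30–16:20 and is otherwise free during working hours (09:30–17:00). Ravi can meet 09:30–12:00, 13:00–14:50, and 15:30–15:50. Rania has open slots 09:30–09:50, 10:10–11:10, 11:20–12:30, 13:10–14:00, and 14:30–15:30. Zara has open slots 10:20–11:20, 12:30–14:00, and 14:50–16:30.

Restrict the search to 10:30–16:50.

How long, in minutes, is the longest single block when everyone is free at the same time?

50 minutes

Thandi free within 09:30–17:00: 09:30–10:50, 12:00–14:30, 16:20–17:00.
Zheng ∩ Thandi: 09:30–10:10, 12:00–12:40, 13:00–14:30.
Zheng ∩ Thandi ∩ Ravi: 09:30–10:10, 13:00–14:30.
Zheng ∩ Thandi ∩ Ravi ∩ Rania: 09:30–09:50, 13:10–14:00.
Zheng ∩ Thandi ∩ Ravi ∩ Rania ∩ Zara: 13:10–14:00.
Restricted to 10:30–16:50: 13:10–14:00.
Single common window of 50 minutes.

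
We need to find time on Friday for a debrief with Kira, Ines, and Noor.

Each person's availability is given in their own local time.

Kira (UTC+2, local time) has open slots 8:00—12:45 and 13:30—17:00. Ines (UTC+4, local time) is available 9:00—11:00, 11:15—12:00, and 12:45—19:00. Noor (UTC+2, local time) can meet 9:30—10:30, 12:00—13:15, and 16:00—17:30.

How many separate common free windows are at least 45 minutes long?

2

Kira → UTC: 06:00–10:45, 11:30–15:00.
Ines → UTC: 05:00–07:00, 07:15–08:00, 08:45–15:00.
Noor → UTC: 07:30–08:30, 10:00–11:15, 14:00–15:30.
Kira ∩ Ines: 06:00–07:00, 07:15–08:00, 08:45–10:45, 11:30–15:00.
Kira ∩ Ines ∩ Noor: 07:30–08:00, 10:00–10:45, 14:00–15:00.
Windows ≥ 45 min: 10:00–10:45, 14:00–15:00.
That's 2 windows.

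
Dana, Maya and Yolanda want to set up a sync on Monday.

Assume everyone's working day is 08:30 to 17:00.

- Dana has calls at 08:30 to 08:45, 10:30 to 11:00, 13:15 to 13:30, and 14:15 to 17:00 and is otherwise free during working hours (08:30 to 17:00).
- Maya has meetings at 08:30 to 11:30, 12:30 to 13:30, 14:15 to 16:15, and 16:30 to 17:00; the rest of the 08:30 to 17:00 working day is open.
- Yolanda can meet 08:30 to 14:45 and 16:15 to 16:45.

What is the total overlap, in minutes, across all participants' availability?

105 minutes

Dana free within 08:30–17:00: 08:45–10:30, 11:00–13:15, 13:30–14:15.
Maya free within 08:30–17:00: 11:30–12:30, 13:30–14:15, 16:15–16:30.
Dana ∩ Maya: 11:30–12:30, 13:30–14:15.
Dana ∩ Maya ∩ Yolanda: 11:30–12:30, 13:30–14:15.
Total common minutes: 60 + 45 = 105.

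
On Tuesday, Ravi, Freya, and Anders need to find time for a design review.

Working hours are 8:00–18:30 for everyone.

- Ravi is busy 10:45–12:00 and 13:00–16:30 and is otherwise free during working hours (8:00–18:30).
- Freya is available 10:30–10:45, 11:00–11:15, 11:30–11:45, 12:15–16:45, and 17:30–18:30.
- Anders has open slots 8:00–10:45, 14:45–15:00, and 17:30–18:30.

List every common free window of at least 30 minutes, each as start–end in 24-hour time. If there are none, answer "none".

Ravi free within 08:00–18:30: 08:00–10:45, 12:00–13:00, 16:30–18:30.
Ravi ∩ Freya: 10:30–10:45, 12:15–13:00, 16:30–16:45, 17:30–18:30.
Ravi ∩ Freya ∩ Anders: 10:30–10:45, 17:30–18:30.
Windows ≥ 30 min: 17:30–18:30.

17:30–18:30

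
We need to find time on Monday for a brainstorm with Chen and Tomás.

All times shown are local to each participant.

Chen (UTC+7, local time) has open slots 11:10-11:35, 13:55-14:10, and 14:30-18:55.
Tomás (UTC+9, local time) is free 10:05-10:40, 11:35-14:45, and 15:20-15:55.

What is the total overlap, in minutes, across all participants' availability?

Chen → UTC: 04:10–04:35, 06:55–07:10, 07:30–11:55.
Tomás → UTC: 01:05–01:40, 02:35–05:45, 06:20–06:55.
Chen ∩ Tomás: 04:10–04:35.
Total common minutes: 25.

25 minutes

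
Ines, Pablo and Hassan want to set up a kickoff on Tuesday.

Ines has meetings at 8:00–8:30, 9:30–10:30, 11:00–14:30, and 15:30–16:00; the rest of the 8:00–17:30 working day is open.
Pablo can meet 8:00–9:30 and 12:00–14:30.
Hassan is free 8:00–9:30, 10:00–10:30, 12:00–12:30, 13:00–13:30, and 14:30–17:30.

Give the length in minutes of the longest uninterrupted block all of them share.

Ines free within 08:00–17:30: 08:30–09:30, 10:30–11:00, 14:30–15:30, 16:00–17:30.
Ines ∩ Pablo: 08:30–09:30.
Ines ∩ Pablo ∩ Hassan: 08:30–09:30.
Single common window of 60 minutes.

60 minutes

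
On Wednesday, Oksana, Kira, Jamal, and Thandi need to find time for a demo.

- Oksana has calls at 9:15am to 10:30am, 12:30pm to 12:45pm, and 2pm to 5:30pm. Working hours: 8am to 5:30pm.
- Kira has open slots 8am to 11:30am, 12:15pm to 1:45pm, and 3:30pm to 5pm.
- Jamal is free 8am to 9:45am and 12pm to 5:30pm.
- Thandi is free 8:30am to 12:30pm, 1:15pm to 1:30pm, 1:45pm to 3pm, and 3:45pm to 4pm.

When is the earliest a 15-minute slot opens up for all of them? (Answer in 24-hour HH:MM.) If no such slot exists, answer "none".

Oksana free within 08:00–17:30: 08:00–09:15, 10:30–12:30, 12:45–14:00.
Oksana ∩ Kira: 08:00–09:15, 10:30–11:30, 12:15–12:30, 12:45–13:45.
Oksana ∩ Kira ∩ Jamal: 08:00–09:15, 12:15–12:30, 12:45–13:45.
Oksana ∩ Kira ∩ Jamal ∩ Thandi: 08:30–09:15, 12:15–12:30, 13:15–13:30.
Windows ≥ 15 min: 08:30–09:15, 12:15–12:30, 13:15–13:30.
Earliest such window starts at 08:30.

08:30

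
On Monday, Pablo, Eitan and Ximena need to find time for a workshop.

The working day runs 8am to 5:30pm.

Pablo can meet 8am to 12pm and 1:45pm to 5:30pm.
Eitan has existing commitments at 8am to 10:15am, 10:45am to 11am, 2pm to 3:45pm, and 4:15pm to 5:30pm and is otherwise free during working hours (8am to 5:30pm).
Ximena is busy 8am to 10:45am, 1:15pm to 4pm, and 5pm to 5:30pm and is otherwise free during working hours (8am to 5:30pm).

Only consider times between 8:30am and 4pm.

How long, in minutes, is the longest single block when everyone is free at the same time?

Eitan free within 08:00–17:30: 10:15–10:45, 11:00–14:00, 15:45–16:15.
Ximena free within 08:00–17:30: 10:45–13:15, 16:00–17:00.
Pablo ∩ Eitan: 10:15–10:45, 11:00–12:00, 13:45–14:00, 15:45–16:15.
Pablo ∩ Eitan ∩ Ximena: 11:00–12:00, 16:00–16:15.
Restricted to 08:30–16:00: 11:00–12:00.
Single common window of 60 minutes.

60 minutes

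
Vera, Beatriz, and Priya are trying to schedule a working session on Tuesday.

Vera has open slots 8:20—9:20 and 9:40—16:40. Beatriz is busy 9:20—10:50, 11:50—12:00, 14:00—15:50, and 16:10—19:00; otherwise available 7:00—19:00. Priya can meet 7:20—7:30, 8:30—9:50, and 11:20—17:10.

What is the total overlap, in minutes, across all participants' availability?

Beatriz free within 07:00–19:00: 07:00–09:20, 10:50–11:50, 12:00–14:00, 15:50–16:10.
Vera ∩ Beatriz: 08:20–09:20, 10:50–11:50, 12:00–14:00, 15:50–16:10.
Vera ∩ Beatriz ∩ Priya: 08:30–09:20, 11:20–11:50, 12:00–14:00, 15:50–16:10.
Total common minutes: 50 + 30 + 120 + 20 = 220.

220 minutes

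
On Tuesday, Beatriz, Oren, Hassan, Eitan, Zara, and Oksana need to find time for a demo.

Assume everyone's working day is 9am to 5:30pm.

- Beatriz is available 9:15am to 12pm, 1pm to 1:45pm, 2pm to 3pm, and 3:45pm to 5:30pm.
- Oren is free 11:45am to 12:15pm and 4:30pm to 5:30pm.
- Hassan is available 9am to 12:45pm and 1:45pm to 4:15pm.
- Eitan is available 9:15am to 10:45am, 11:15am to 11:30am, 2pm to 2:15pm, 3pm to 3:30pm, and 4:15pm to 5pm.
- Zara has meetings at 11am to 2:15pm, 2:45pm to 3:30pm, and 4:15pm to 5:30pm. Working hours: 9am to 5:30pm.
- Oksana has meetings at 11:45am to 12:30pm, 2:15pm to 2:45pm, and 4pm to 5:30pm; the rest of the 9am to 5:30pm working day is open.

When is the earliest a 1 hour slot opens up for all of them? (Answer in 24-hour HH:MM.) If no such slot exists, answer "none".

Zara free within 09:00–17:30: 09:00–11:00, 14:15–14:45, 15:30–16:15.
Oksana free within 09:00–17:30: 09:00–11:45, 12:30–14:15, 14:45–16:00.
Beatriz ∩ Oren: 11:45–12:00, 16:30–17:30.
Beatriz ∩ Oren ∩ Hassan: 11:45–12:00.
Beatriz ∩ Oren ∩ Hassan ∩ Eitan: (none).
Beatriz ∩ Oren ∩ Hassan ∩ Eitan ∩ Zara: (none).
Beatriz ∩ Oren ∩ Hassan ∩ Eitan ∩ Zara ∩ Oksana: (none).
Windows ≥ 60 min: (none).

none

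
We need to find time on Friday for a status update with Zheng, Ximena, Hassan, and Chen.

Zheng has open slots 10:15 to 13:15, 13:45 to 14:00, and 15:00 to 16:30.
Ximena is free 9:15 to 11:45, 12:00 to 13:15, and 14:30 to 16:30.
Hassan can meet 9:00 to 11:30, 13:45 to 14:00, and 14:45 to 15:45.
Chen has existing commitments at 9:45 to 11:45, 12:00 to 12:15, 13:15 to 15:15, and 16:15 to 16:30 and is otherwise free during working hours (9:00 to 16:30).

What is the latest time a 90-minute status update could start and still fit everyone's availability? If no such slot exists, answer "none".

none

Chen free within 09:00–16:30: 09:00–09:45, 11:45–12:00, 12:15–13:15, 15:15–16:15.
Zheng ∩ Ximena: 10:15–11:45, 12:00–13:15, 15:00–16:30.
Zheng ∩ Ximena ∩ Hassan: 10:15–11:30, 15:00–15:45.
Zheng ∩ Ximena ∩ Hassan ∩ Chen: 15:15–15:45.
Windows ≥ 90 min: (none).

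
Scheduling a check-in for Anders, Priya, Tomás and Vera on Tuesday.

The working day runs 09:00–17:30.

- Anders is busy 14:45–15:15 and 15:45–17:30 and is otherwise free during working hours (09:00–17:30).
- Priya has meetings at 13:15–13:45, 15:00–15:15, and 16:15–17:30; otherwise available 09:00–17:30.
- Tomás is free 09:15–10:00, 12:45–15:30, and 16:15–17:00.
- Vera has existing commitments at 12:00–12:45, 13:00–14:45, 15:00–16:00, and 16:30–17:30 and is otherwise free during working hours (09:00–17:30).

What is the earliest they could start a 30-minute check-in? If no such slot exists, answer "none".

Anders free within 09:00–17:30: 09:00–14:45, 15:15–15:45.
Priya free within 09:00–17:30: 09:00–13:15, 13:45–15:00, 15:15–16:15.
Vera free within 09:00–17:30: 09:00–12:00, 12:45–13:00, 14:45–15:00, 16:00–16:30.
Anders ∩ Priya: 09:00–13:15, 13:45–14:45, 15:15–15:45.
Anders ∩ Priya ∩ Tomás: 09:15–10:00, 12:45–13:15, 13:45–14:45, 15:15–15:30.
Anders ∩ Priya ∩ Tomás ∩ Vera: 09:15–10:00, 12:45–13:00.
Windows ≥ 30 min: 09:15–10:00.
Earliest such window starts at 09:15.

09:15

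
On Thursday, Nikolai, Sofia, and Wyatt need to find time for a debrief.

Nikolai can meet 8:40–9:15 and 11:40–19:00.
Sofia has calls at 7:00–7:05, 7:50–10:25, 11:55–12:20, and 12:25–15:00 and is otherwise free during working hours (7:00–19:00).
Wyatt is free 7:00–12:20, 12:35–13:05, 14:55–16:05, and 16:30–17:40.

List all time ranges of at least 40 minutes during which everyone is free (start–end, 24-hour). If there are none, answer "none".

Sofia free within 07:00–19:00: 07:05–07:50, 10:25–11:55, 12:20–12:25, 15:00–19:00.
Nikolai ∩ Sofia: 11:40–11:55, 12:20–12:25, 15:00–19:00.
Nikolai ∩ Sofia ∩ Wyatt: 11:40–11:55, 15:00–16:05, 16:30–17:40.
Windows ≥ 40 min: 15:00–16:05, 16:30–17:40.

15:00–16:05, 16:30–17:40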